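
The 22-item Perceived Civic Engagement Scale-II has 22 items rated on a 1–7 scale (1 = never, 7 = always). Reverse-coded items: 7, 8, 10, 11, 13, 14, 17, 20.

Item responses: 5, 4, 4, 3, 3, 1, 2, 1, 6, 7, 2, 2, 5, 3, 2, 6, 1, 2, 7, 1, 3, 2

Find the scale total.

Reversing items 7, 8, 10, 11, 13, 14, 17 and 20 with 8 − raw:
Total = 5 + 4 + 4 + 3 + 3 + 1 + (8−2) + (8−1) + 6 + (8−7) + (8−2) + 2 + (8−5) + (8−3) + 2 + 6 + (8−1) + 2 + 7 + (8−1) + 3 + 2
      = 5 + 4 + 4 + 3 + 3 + 1 + 6 + 7 + 6 + 1 + 6 + 2 + 3 + 5 + 2 + 6 + 7 + 2 + 7 + 7 + 3 + 2 = 92

92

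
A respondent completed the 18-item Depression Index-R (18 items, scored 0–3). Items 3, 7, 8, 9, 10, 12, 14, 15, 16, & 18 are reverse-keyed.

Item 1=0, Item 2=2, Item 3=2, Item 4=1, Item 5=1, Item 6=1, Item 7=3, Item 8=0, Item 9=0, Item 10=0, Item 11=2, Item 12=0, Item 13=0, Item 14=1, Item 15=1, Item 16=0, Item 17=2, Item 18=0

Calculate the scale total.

32

Reversing items 3, 7, 8, 9, 10, 12, 14, 15, 16 and 18 with 3 − raw:
Total = 0 + 2 + (3−2) + 1 + 1 + 1 + (3−3) + (3−0) + (3−0) + (3−0) + 2 + (3−0) + 0 + (3−1) + (3−1) + (3−0) + 2 + (3−0)
      = 0 + 2 + 1 + 1 + 1 + 1 + 0 + 3 + 3 + 3 + 2 + 3 + 0 + 2 + 2 + 3 + 2 + 3 = 32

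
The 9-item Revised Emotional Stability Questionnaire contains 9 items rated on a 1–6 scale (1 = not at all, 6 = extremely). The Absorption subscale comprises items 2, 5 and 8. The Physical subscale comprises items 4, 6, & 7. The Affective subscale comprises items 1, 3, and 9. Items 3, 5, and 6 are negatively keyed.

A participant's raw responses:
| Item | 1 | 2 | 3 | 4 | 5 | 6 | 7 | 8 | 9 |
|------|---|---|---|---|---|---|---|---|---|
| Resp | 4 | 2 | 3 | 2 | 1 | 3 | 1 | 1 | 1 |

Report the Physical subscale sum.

7

Physical items: 4, 6, 7.
Of these, item 6 is negatively keyed; on a 1–6 scale, reversed = 7 − raw.
  item 4: 2
  item 6: 7 − 3 = 4
  item 7: 1
Sum = 2 + 4 + 1 = 7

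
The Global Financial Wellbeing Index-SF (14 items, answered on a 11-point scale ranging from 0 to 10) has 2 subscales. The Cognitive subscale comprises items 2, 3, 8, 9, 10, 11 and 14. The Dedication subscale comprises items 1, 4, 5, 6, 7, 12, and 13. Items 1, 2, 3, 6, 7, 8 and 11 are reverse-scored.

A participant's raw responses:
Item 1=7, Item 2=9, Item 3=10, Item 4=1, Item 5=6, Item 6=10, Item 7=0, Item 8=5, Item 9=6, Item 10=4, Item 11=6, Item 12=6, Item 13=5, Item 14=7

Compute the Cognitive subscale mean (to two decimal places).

3.86

Cognitive items: 2, 3, 8, 9, 10, 11, 14.
Of these, items 2, 3, 8, and 11 are reverse-scored; on a 0–10 scale, reversed = 10 − raw.
  item 2: 10 − 9 = 1
  item 3: 10 − 10 = 0
  item 8: 10 − 5 = 5
  item 9: 6
  item 10: 4
  item 11: 10 − 6 = 4
  item 14: 7
Sum = 1 + 0 + 5 + 6 + 4 + 4 + 7 = 27
Mean = 27 / 7 = 3.86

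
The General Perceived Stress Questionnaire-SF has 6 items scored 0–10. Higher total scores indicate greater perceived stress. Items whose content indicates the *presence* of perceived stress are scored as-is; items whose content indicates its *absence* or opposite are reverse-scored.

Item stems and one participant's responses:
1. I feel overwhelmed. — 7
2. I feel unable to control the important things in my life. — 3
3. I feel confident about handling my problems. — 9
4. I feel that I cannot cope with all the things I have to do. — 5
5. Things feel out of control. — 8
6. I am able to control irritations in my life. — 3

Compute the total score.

31

Items 3, 6 describe the absence/opposite of perceived stress → reverse-score.
on a 0–10 scale, reversed = 10 − raw.
  item 1: 7
  item 2: 3
  item 3: 10 − 9 = 1
  item 4: 5
  item 5: 8
  item 6: 10 − 3 = 7
Total = 7 + 3 + 1 + 5 + 8 + 7 = 31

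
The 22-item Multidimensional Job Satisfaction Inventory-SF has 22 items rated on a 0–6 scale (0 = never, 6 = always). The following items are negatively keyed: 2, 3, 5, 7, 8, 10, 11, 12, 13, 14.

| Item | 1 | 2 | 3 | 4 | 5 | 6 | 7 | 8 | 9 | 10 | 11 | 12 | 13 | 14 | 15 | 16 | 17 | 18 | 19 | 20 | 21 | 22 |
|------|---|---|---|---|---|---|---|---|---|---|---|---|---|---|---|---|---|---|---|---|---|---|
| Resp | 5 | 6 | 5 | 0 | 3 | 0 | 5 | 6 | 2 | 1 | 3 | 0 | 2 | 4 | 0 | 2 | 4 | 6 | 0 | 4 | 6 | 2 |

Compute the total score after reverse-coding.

Negatively keyed items use 6 − raw:
  item 2: 6 − 6 = 0
  item 3: 6 − 5 = 1
  item 5: 6 − 3 = 3
  item 7: 6 − 5 = 1
  item 8: 6 − 6 = 0
  item 10: 6 − 1 = 5
  item 11: 6 − 3 = 3
  item 12: 6 − 0 = 6
  item 13: 6 − 2 = 4
  item 14: 6 − 4 = 2
Scored responses: 5, 0, 1, 0, 3, 0, 1, 0, 2, 5, 3, 6, 4, 2, 0, 2, 4, 6, 0, 4, 6, 2
Total = 5 + 0 + 1 + 0 + 3 + 0 + 1 + 0 + 2 + 5 + 3 + 6 + 4 + 2 + 0 + 2 + 4 + 6 + 0 + 4 + 6 + 2 = 56

56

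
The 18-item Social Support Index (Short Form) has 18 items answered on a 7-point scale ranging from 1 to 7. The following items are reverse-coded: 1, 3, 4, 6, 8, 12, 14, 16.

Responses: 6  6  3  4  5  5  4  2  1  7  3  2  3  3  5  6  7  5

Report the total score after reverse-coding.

Apply reverse scoring (reverse-coded value = 8 − response):
  item 1: 8 − 6 = 2
  item 3: 8 − 3 = 5
  item 4: 8 − 4 = 4
  item 6: 8 − 5 = 3
  item 8: 8 − 2 = 6
  item 12: 8 − 2 = 6
  item 14: 8 − 3 = 5
  item 16: 8 − 6 = 2
After reverse-coding: 2, 6, 5, 4, 5, 3, 4, 6, 1, 7, 3, 6, 3, 5, 5, 2, 7, 5
Total = 2 + 6 + 5 + 4 + 5 + 3 + 4 + 6 + 1 + 7 + 3 + 6 + 3 + 5 + 5 + 2 + 7 + 5 = 79

79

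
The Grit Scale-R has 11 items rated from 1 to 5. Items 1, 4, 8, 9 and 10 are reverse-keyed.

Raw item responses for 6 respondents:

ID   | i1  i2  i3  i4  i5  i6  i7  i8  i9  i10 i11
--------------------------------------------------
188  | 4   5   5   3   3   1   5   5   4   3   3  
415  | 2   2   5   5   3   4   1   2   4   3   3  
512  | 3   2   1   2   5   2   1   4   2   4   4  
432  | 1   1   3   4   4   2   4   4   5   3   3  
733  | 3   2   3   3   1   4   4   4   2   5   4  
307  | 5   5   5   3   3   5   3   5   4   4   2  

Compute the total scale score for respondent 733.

31

Respondent 733 raw: 3, 2, 3, 3, 1, 4, 4, 4, 2, 5, 4.
Reverse-coded (reverse-coded value = 6 − response):
  item 1: 6 − 3 = 3
  item 2: 2
  item 3: 3
  item 4: 6 − 3 = 3
  item 5: 1
  item 6: 4
  item 7: 4
  item 8: 6 − 4 = 2
  item 9: 6 − 2 = 4
  item 10: 6 − 5 = 1
  item 11: 4
Sum = 3 + 2 + 3 + 3 + 1 + 4 + 4 + 2 + 4 + 1 + 4 = 31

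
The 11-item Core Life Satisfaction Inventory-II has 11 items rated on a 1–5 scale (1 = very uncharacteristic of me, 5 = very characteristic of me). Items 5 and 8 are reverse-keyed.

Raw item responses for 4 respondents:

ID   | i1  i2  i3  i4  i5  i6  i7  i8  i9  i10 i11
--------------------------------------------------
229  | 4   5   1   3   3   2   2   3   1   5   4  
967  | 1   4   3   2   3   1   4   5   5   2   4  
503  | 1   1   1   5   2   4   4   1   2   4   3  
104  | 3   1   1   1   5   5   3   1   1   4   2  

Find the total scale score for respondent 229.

33

Respondent 229 raw: 4, 5, 1, 3, 3, 2, 2, 3, 1, 5, 4.
Reverse-coded (reverse-coded value = 6 − response):
  item 1: 4
  item 2: 5
  item 3: 1
  item 4: 3
  item 5: 6 − 3 = 3
  item 6: 2
  item 7: 2
  item 8: 6 − 3 = 3
  item 9: 1
  item 10: 5
  item 11: 4
Sum = 4 + 5 + 1 + 3 + 3 + 2 + 2 + 3 + 1 + 5 + 4 = 33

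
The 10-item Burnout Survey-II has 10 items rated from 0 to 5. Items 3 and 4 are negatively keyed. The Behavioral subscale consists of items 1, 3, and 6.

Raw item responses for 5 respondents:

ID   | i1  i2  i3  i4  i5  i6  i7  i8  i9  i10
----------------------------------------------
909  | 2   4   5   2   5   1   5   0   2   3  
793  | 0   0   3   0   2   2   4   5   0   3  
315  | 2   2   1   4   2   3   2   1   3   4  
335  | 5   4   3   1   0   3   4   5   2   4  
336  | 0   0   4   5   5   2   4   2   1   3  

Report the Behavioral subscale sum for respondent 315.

9

Respondent 315 raw: 2, 2, 1, 4, 2, 3, 2, 1, 3, 4.
Behavioral items: 1, 3, 6.
Reverse-coded (on a 0–5 scale, reversed = 5 − raw):
  item 1: 2
  item 3: 5 − 1 = 4
  item 6: 3
Sum = 2 + 4 + 3 = 9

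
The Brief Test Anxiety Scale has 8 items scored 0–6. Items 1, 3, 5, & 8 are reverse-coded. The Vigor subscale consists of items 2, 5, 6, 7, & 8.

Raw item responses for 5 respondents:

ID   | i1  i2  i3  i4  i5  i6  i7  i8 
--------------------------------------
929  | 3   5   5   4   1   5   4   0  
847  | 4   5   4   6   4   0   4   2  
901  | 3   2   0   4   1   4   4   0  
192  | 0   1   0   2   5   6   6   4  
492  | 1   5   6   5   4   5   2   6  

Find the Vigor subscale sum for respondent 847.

Respondent 847 raw: 4, 5, 4, 6, 4, 0, 4, 2.
Vigor items: 2, 5, 6, 7, 8.
Reverse-coded (reverse-coded value = 6 − response):
  item 2: 5
  item 5: 6 − 4 = 2
  item 6: 0
  item 7: 4
  item 8: 6 − 2 = 4
Sum = 5 + 2 + 0 + 4 + 4 = 15

15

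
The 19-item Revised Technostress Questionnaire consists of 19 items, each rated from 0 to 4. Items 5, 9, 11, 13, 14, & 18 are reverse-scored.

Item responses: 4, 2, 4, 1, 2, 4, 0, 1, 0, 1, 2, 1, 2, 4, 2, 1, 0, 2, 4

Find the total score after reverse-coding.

37

Reverse-scored items use 4 − raw:
  item 5: 4 − 2 = 2
  item 9: 4 − 0 = 4
  item 11: 4 − 2 = 2
  item 13: 4 − 2 = 2
  item 14: 4 − 4 = 0
  item 18: 4 − 2 = 2
Scored items: 4, 2, 4, 1, 2, 4, 0, 1, 4, 1, 2, 1, 2, 0, 2, 1, 0, 2, 4
Total = 4 + 2 + 4 + 1 + 2 + 4 + 0 + 1 + 4 + 1 + 2 + 1 + 2 + 0 + 2 + 1 + 0 + 2 + 4 = 37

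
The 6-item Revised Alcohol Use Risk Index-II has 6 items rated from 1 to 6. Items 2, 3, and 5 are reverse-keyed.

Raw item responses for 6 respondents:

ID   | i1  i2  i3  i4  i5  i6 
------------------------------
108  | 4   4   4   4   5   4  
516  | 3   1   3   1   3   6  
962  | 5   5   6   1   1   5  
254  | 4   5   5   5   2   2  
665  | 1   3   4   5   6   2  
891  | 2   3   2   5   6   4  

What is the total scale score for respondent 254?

Respondent 254 raw: 4, 5, 5, 5, 2, 2.
Reverse-coded (reverse-coded value = 7 − response):
  item 1: 4
  item 2: 7 − 5 = 2
  item 3: 7 − 5 = 2
  item 4: 5
  item 5: 7 − 2 = 5
  item 6: 2
Sum = 4 + 2 + 2 + 5 + 5 + 2 = 20

20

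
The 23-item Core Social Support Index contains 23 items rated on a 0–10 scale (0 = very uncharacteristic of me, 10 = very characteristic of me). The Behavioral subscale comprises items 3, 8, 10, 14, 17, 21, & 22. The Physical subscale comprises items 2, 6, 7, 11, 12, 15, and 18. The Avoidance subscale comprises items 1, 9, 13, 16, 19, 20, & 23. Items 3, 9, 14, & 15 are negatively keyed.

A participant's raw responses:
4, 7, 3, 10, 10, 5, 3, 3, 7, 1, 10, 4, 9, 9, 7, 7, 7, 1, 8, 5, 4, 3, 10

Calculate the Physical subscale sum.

Physical items: 2, 6, 7, 11, 12, 15, 18.
Of these, item 15 is negatively keyed; reversed = (0+10) − raw = 10 − raw.
  item 2: 7
  item 6: 5
  item 7: 3
  item 11: 10
  item 12: 4
  item 15: 10 − 7 = 3
  item 18: 1
Sum = 7 + 5 + 3 + 10 + 4 + 3 + 1 = 33

33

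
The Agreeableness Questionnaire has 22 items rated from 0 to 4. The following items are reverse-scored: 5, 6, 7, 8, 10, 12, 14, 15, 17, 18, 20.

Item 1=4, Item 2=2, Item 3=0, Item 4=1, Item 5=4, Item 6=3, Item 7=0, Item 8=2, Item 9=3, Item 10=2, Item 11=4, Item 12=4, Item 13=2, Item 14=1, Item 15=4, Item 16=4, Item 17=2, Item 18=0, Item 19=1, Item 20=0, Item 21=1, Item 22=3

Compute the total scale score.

47

Reverse-scored items use 4 − raw:
  item 5: 4 − 4 = 0
  item 6: 4 − 3 = 1
  item 7: 4 − 0 = 4
  item 8: 4 − 2 = 2
  item 10: 4 − 2 = 2
  item 12: 4 − 4 = 0
  item 14: 4 − 1 = 3
  item 15: 4 − 4 = 0
  item 17: 4 − 2 = 2
  item 18: 4 − 0 = 4
  item 20: 4 − 0 = 4
Scored items: 4, 2, 0, 1, 0, 1, 4, 2, 3, 2, 4, 0, 2, 3, 0, 4, 2, 4, 1, 4, 1, 3
Total = 4 + 2 + 0 + 1 + 0 + 1 + 4 + 2 + 3 + 2 + 4 + 0 + 2 + 3 + 0 + 4 + 2 + 4 + 1 + 4 + 1 + 3 = 47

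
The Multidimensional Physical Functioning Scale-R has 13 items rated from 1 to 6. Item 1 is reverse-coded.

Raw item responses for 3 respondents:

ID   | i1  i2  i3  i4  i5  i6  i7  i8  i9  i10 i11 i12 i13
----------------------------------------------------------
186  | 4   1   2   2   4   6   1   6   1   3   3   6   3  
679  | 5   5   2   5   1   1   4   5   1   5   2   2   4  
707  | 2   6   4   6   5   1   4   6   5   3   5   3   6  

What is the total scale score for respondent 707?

Respondent 707 raw: 2, 6, 4, 6, 5, 1, 4, 6, 5, 3, 5, 3, 6.
Reverse-coded (reverse-coded value = 7 − response):
  item 1: 7 − 2 = 5
  item 2: 6
  item 3: 4
  item 4: 6
  item 5: 5
  item 6: 1
  item 7: 4
  item 8: 6
  item 9: 5
  item 10: 3
  item 11: 5
  item 12: 3
  item 13: 6
Sum = 5 + 6 + 4 + 6 + 5 + 1 + 4 + 6 + 5 + 3 + 5 + 3 + 6 = 59

59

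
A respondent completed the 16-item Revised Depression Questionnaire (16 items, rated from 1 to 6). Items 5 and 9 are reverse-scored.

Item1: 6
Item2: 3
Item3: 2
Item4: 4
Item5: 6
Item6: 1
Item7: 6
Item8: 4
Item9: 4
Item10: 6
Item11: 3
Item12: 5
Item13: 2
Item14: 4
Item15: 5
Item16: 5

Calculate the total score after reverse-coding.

Reverse-coded items (reverse-coded value = 7 − response):
  item 5: 7 − 6 = 1
  item 9: 7 − 4 = 3
After reverse-coding: 6, 3, 2, 4, 1, 1, 6, 4, 3, 6, 3, 5, 2, 4, 5, 5
Total = 6 + 3 + 2 + 4 + 1 + 1 + 6 + 4 + 3 + 6 + 3 + 5 + 2 + 4 + 5 + 5 = 60

60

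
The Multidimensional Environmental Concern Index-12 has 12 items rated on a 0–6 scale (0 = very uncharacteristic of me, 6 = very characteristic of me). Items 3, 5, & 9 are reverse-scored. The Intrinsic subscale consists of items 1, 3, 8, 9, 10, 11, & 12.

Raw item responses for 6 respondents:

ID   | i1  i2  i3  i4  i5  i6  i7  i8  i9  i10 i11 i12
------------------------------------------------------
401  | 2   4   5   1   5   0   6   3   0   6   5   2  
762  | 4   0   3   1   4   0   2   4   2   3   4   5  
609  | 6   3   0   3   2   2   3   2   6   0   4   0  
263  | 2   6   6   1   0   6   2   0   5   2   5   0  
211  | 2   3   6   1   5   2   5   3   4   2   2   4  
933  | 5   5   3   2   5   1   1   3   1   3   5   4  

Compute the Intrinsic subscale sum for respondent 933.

Respondent 933 raw: 5, 5, 3, 2, 5, 1, 1, 3, 1, 3, 5, 4.
Intrinsic items: 1, 3, 8, 9, 10, 11, 12.
Reverse-coded (reversed = (0+6) − raw = 6 − raw):
  item 1: 5
  item 3: 6 − 3 = 3
  item 8: 3
  item 9: 6 − 1 = 5
  item 10: 3
  item 11: 5
  item 12: 4
Sum = 5 + 3 + 3 + 5 + 3 + 5 + 4 = 28

28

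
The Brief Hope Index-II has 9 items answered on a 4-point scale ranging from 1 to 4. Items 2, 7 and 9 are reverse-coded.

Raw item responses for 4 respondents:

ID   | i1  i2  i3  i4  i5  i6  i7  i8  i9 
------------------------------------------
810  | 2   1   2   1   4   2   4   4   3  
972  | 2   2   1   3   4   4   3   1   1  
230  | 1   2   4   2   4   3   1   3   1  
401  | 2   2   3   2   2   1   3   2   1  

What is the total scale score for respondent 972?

Respondent 972 raw: 2, 2, 1, 3, 4, 4, 3, 1, 1.
Reverse-coded (reverse-coded value = 5 − response):
  item 1: 2
  item 2: 5 − 2 = 3
  item 3: 1
  item 4: 3
  item 5: 4
  item 6: 4
  item 7: 5 − 3 = 2
  item 8: 1
  item 9: 5 − 1 = 4
Sum = 2 + 3 + 1 + 3 + 4 + 4 + 2 + 1 + 4 = 24

24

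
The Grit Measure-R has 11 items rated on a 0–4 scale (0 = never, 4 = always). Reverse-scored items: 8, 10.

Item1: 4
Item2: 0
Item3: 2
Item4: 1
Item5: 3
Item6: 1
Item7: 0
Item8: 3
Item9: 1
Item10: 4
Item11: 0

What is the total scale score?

Raw sum = 19. Reverse-scored items: 8, 10; their raw sum = 7.
Each reversal replaces raw with 4 − raw, changing the total by 4 − 2·raw per item.
Total = 19 + 2·4 − 2·7 = 19 + 8 − 14 = 13

13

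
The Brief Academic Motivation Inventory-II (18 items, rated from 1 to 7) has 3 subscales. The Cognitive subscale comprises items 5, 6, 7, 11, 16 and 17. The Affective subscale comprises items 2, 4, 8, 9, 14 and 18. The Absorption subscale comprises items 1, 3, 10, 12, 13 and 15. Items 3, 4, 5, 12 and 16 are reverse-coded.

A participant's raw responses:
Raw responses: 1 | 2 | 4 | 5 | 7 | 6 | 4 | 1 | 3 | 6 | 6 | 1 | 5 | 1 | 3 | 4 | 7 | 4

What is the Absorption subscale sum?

Absorption items: 1, 3, 10, 12, 13, 15.
Of these, items 3 & 12 are reverse-coded; reverse-coded value = 8 − response.
  item 1: 1
  item 3: 8 − 4 = 4
  item 10: 6
  item 12: 8 − 1 = 7
  item 13: 5
  item 15: 3
Sum = 1 + 4 + 6 + 7 + 5 + 3 = 26

26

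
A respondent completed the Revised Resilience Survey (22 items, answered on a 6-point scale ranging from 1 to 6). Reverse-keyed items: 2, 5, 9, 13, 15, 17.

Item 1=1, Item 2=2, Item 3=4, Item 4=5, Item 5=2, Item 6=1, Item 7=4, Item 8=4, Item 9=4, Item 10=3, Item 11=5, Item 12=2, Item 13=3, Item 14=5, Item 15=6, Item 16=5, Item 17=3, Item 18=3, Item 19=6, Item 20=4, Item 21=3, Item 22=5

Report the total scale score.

82

Reversing items 2, 5, 9, 13, 15, & 17 with 7 − raw:
Total = 1 + (7−2) + 4 + 5 + (7−2) + 1 + 4 + 4 + (7−4) + 3 + 5 + 2 + (7−3) + 5 + (7−6) + 5 + (7−3) + 3 + 6 + 4 + 3 + 5
      = 1 + 5 + 4 + 5 + 5 + 1 + 4 + 4 + 3 + 3 + 5 + 2 + 4 + 5 + 1 + 5 + 4 + 3 + 6 + 4 + 3 + 5 = 82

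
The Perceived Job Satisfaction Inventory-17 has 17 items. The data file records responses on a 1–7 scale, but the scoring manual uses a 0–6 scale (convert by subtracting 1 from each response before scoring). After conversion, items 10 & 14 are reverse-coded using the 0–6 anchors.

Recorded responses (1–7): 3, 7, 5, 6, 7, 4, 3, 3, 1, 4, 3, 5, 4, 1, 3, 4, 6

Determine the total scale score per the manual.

58

Convert to 0–6: 2, 6, 4, 5, 6, 3, 2, 2, 0, 3, 2, 4, 3, 0, 2, 3, 5
Reverse-coded (reversed = (0+6) − raw = 6 − raw):
  item 10: 6 − 3 = 3
  item 14: 6 − 0 = 6
Scored: 2, 6, 4, 5, 6, 3, 2, 2, 0, 3, 2, 4, 3, 6, 2, 3, 5
Total = 58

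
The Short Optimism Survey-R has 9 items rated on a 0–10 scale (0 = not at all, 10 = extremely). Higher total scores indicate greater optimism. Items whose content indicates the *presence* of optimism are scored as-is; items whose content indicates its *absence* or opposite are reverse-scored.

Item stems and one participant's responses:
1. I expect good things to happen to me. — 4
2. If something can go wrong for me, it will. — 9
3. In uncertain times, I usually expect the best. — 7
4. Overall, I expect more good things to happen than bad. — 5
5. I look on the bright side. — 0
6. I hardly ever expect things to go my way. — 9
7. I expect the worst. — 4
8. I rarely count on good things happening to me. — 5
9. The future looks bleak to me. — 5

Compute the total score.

34

Items 2, 6, 7, 8, 9 describe the absence/opposite of optimism → reverse-score.
reversed = (0+10) − raw = 10 − raw.
  item 1: 4
  item 2: 10 − 9 = 1
  item 3: 7
  item 4: 5
  item 5: 0
  item 6: 10 − 9 = 1
  item 7: 10 − 4 = 6
  item 8: 10 − 5 = 5
  item 9: 10 − 5 = 5
Total = 4 + 1 + 7 + 5 + 0 + 1 + 6 + 5 + 5 = 34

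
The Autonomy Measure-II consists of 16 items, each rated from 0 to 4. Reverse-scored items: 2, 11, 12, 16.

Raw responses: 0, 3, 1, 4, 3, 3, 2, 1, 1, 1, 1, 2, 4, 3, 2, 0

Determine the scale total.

35

Reverse-scored items use 4 − raw:
  item 2: 4 − 3 = 1
  item 11: 4 − 1 = 3
  item 12: 4 − 2 = 2
  item 16: 4 − 0 = 4
Scored items: 0, 1, 1, 4, 3, 3, 2, 1, 1, 1, 3, 2, 4, 3, 2, 4
Total = 0 + 1 + 1 + 4 + 3 + 3 + 2 + 1 + 1 + 1 + 3 + 2 + 4 + 3 + 2 + 4 = 35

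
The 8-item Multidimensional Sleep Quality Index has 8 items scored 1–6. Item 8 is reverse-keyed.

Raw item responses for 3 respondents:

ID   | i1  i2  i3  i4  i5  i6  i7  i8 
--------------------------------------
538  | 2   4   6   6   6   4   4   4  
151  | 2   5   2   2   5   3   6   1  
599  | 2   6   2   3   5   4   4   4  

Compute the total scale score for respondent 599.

Respondent 599 raw: 2, 6, 2, 3, 5, 4, 4, 4.
Reverse-coded (reversed = (1+6) − raw = 7 − raw):
  item 1: 2
  item 2: 6
  item 3: 2
  item 4: 3
  item 5: 5
  item 6: 4
  item 7: 4
  item 8: 7 − 4 = 3
Sum = 2 + 6 + 2 + 3 + 5 + 4 + 4 + 3 = 29

29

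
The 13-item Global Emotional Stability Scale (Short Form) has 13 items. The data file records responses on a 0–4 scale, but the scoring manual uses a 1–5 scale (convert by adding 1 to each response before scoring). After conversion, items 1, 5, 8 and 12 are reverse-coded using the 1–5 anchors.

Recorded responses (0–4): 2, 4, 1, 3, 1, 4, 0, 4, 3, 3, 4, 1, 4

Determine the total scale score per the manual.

47

Convert to 1–5: 3, 5, 2, 4, 2, 5, 1, 5, 4, 4, 5, 2, 5
Reverse-coded (reversed = (1+5) − raw = 6 − raw):
  item 1: 6 − 3 = 3
  item 5: 6 − 2 = 4
  item 8: 6 − 5 = 1
  item 12: 6 − 2 = 4
Scored: 3, 5, 2, 4, 4, 5, 1, 1, 4, 4, 5, 4, 5
Total = 47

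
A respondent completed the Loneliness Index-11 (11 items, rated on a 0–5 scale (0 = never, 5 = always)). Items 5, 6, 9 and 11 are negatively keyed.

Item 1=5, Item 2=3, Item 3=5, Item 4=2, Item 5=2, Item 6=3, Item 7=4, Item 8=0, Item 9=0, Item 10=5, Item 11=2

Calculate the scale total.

37

Reversing items 5, 6, 9 and 11 with 5 − raw:
Total = 5 + 3 + 5 + 2 + (5−2) + (5−3) + 4 + 0 + (5−0) + 5 + (5−2)
      = 5 + 3 + 5 + 2 + 3 + 2 + 4 + 0 + 5 + 5 + 3 = 37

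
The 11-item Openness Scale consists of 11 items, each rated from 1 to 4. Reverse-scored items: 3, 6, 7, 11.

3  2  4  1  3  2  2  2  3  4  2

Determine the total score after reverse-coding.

Raw sum = 28. Reverse-scored items: 3, 6, 7, 11; their raw sum = 10.
Each reversal replaces raw with 5 − raw, changing the total by 5 − 2·raw per item.
Total = 28 + 4·5 − 2·10 = 28 + 20 − 20 = 28

28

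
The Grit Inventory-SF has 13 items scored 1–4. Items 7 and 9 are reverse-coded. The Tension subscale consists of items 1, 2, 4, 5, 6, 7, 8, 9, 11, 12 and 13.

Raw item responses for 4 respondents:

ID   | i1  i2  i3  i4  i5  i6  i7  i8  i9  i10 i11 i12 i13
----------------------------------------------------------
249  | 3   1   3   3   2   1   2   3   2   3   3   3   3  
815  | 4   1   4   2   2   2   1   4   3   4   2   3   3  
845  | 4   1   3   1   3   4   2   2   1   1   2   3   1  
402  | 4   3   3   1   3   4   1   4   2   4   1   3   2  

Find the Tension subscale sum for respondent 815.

29

Respondent 815 raw: 4, 1, 4, 2, 2, 2, 1, 4, 3, 4, 2, 3, 3.
Tension items: 1, 2, 4, 5, 6, 7, 8, 9, 11, 12, 13.
Reverse-coded (on a 1–4 scale, reversed = 5 − raw):
  item 1: 4
  item 2: 1
  item 4: 2
  item 5: 2
  item 6: 2
  item 7: 5 − 1 = 4
  item 8: 4
  item 9: 5 − 3 = 2
  item 11: 2
  item 12: 3
  item 13: 3
Sum = 4 + 1 + 2 + 2 + 2 + 4 + 4 + 2 + 2 + 3 + 3 = 29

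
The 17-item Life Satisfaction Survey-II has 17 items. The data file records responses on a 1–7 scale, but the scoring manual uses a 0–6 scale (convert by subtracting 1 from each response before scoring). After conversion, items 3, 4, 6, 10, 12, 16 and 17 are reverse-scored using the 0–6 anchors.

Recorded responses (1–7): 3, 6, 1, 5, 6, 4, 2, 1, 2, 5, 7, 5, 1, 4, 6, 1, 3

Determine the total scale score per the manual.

53

Convert to 0–6: 2, 5, 0, 4, 5, 3, 1, 0, 1, 4, 6, 4, 0, 3, 5, 0, 2
Reverse-coded (on a 0–6 scale, reversed = 6 − raw):
  item 3: 6 − 0 = 6
  item 4: 6 − 4 = 2
  item 6: 6 − 3 = 3
  item 10: 6 − 4 = 2
  item 12: 6 − 4 = 2
  item 16: 6 − 0 = 6
  item 17: 6 − 2 = 4
Scored: 2, 5, 6, 2, 5, 3, 1, 0, 1, 2, 6, 2, 0, 3, 5, 6, 4
Total = 53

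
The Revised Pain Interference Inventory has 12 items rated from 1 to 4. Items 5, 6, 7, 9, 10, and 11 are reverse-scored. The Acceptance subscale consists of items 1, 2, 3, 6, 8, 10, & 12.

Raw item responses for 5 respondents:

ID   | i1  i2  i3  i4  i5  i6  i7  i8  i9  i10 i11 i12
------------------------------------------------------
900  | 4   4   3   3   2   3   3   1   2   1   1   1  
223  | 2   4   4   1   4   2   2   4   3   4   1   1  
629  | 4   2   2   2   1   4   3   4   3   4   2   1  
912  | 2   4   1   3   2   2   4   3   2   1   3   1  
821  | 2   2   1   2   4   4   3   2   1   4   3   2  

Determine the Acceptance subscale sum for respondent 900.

Respondent 900 raw: 4, 4, 3, 3, 2, 3, 3, 1, 2, 1, 1, 1.
Acceptance items: 1, 2, 3, 6, 8, 10, 12.
Reverse-coded (reverse-coded value = 5 − response):
  item 1: 4
  item 2: 4
  item 3: 3
  item 6: 5 − 3 = 2
  item 8: 1
  item 10: 5 − 1 = 4
  item 12: 1
Sum = 4 + 4 + 3 + 2 + 1 + 4 + 1 = 19

19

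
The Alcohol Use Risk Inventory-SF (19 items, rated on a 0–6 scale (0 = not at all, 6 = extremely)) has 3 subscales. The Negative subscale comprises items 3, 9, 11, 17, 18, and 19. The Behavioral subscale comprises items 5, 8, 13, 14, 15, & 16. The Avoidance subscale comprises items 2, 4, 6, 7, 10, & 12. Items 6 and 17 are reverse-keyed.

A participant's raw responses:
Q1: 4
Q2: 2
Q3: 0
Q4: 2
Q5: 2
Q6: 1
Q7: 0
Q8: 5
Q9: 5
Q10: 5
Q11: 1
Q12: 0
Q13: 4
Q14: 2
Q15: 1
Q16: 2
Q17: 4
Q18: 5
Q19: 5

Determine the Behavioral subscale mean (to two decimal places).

Behavioral items: 5, 8, 13, 14, 15, 16.
  item 5: 2
  item 8: 5
  item 13: 4
  item 14: 2
  item 15: 1
  item 16: 2
Sum = 2 + 5 + 4 + 2 + 1 + 2 = 16
Mean = 16 / 6 = 2.67

2.67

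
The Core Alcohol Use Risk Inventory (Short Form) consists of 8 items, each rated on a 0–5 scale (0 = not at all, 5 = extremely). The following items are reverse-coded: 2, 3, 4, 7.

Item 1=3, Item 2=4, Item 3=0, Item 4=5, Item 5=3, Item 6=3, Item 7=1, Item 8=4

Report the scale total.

23

Reversing items 2, 3, 4, and 7 with 5 − raw:
Total = 3 + (5−4) + (5−0) + (5−5) + 3 + 3 + (5−1) + 4
      = 3 + 1 + 5 + 0 + 3 + 3 + 4 + 4 = 23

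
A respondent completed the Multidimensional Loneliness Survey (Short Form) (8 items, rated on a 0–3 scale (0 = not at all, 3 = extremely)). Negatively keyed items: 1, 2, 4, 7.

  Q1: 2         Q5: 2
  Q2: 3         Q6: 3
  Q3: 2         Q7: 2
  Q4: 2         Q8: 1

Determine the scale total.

11

Reversing items 1, 2, 4, and 7 with 3 − raw:
Total = (3−2) + (3−3) + 2 + (3−2) + 2 + 3 + (3−2) + 1
      = 1 + 0 + 2 + 1 + 2 + 3 + 1 + 1 = 11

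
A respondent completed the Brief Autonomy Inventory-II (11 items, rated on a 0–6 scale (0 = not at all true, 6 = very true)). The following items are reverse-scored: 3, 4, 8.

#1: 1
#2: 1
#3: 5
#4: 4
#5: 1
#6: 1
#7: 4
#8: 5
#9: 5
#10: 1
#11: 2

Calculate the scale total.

Reversing items 3, 4, & 8 with 6 − raw:
Total = 1 + 1 + (6−5) + (6−4) + 1 + 1 + 4 + (6−5) + 5 + 1 + 2
      = 1 + 1 + 1 + 2 + 1 + 1 + 4 + 1 + 5 + 1 + 2 = 20

20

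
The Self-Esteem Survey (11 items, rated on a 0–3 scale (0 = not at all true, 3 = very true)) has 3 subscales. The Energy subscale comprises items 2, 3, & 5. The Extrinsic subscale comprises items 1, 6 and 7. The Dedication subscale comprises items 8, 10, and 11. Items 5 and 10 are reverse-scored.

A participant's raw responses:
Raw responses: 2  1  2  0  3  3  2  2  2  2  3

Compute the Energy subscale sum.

3

Energy items: 2, 3, 5.
Of these, item 5 is reverse-scored; reversed = (0+3) − raw = 3 − raw.
  item 2: 1
  item 3: 2
  item 5: 3 − 3 = 0
Sum = 1 + 2 + 0 = 3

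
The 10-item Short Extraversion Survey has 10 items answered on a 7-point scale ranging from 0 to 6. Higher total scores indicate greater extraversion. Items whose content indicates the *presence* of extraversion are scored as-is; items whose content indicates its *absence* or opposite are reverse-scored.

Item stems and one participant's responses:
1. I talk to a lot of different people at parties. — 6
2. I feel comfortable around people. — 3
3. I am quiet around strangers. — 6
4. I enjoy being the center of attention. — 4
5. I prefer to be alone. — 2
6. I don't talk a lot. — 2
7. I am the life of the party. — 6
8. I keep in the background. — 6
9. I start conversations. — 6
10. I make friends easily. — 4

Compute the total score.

37

Items 3, 5, 6, 8 describe the absence/opposite of extraversion → reverse-score.
reverse-coded value = 6 − response.
  item 1: 6
  item 2: 3
  item 3: 6 − 6 = 0
  item 4: 4
  item 5: 6 − 2 = 4
  item 6: 6 − 2 = 4
  item 7: 6
  item 8: 6 − 6 = 0
  item 9: 6
  item 10: 4
Total = 6 + 3 + 0 + 4 + 4 + 4 + 6 + 0 + 6 + 4 = 37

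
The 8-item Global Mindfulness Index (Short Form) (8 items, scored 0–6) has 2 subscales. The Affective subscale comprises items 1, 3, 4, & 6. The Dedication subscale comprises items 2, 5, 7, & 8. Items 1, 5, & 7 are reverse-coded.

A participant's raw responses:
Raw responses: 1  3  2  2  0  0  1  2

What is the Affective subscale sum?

Affective items: 1, 3, 4, 6.
Of these, item 1 is reverse-coded; reversed = (0+6) − raw = 6 − raw.
  item 1: 6 − 1 = 5
  item 3: 2
  item 4: 2
  item 6: 0
Sum = 5 + 2 + 2 + 0 = 9

9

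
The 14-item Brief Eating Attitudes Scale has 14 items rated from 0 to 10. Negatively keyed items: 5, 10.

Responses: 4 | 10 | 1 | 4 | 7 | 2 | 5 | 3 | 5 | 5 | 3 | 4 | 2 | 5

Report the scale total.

Reverse-coded items (reversed = (0+10) − raw = 10 − raw):
  item 5: 10 − 7 = 3
  item 10: 10 − 5 = 5
Scored items: 4, 10, 1, 4, 3, 2, 5, 3, 5, 5, 3, 4, 2, 5
Total = 4 + 10 + 1 + 4 + 3 + 2 + 5 + 3 + 5 + 5 + 3 + 4 + 2 + 5 = 56

56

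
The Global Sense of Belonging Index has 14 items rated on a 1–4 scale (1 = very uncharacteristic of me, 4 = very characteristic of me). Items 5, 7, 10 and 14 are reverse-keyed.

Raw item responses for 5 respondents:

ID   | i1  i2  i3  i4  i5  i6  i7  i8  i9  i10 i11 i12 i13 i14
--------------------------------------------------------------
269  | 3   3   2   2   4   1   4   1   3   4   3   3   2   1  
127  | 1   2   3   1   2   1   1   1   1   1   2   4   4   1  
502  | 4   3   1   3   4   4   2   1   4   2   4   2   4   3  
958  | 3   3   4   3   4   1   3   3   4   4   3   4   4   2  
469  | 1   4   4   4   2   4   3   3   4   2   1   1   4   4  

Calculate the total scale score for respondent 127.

35

Respondent 127 raw: 1, 2, 3, 1, 2, 1, 1, 1, 1, 1, 2, 4, 4, 1.
Reverse-coded (reverse-coded value = 5 − response):
  item 1: 1
  item 2: 2
  item 3: 3
  item 4: 1
  item 5: 5 − 2 = 3
  item 6: 1
  item 7: 5 − 1 = 4
  item 8: 1
  item 9: 1
  item 10: 5 − 1 = 4
  item 11: 2
  item 12: 4
  item 13: 4
  item 14: 5 − 1 = 4
Sum = 1 + 2 + 3 + 1 + 3 + 1 + 4 + 1 + 1 + 4 + 2 + 4 + 4 + 4 = 35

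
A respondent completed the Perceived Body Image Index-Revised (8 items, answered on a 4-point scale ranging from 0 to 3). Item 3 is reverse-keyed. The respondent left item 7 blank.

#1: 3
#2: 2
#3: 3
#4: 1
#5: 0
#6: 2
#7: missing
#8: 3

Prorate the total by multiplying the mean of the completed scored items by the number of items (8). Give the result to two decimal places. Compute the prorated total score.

12.57

Reverse-coded (reverse-coded value = 3 − response):
  item 3: 3 − 3 = 0
Completed scored items (7 of 8): 3, 2, 0, 1, 0, 2, 3; sum = 11.
Person mean = 11 / 7 ≈ 1.5714
Prorated total = (11 / 7) × 8 = 12.57 (to 2 dp)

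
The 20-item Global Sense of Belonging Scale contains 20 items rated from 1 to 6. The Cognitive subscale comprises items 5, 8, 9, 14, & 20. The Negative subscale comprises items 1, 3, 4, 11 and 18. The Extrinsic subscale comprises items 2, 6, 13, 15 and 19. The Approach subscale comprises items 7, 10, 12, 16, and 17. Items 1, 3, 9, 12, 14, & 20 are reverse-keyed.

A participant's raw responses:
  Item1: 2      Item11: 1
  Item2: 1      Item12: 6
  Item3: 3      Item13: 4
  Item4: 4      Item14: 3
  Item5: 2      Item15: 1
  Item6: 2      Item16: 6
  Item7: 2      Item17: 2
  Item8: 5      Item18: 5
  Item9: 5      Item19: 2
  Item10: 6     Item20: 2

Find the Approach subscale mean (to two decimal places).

Approach items: 7, 10, 12, 16, 17.
Of these, item 12 is reverse-keyed; reversed = (1+6) − raw = 7 − raw.
  item 7: 2
  item 10: 6
  item 12: 7 − 6 = 1
  item 16: 6
  item 17: 2
Sum = 2 + 6 + 1 + 6 + 2 = 17
Mean = 17 / 5 = 3.40

3.40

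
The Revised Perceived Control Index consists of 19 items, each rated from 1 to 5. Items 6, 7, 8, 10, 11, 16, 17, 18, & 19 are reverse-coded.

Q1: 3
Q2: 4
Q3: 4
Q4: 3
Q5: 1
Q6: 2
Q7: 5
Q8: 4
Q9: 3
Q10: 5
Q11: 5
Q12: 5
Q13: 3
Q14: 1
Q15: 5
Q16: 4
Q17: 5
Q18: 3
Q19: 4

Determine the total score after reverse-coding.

Reversing items 6, 7, 8, 10, 11, 16, 17, 18, & 19 with 6 − raw:
Total = 3 + 4 + 4 + 3 + 1 + (6−2) + (6−5) + (6−4) + 3 + (6−5) + (6−5) + 5 + 3 + 1 + 5 + (6−4) + (6−5) + (6−3) + (6−4)
      = 3 + 4 + 4 + 3 + 1 + 4 + 1 + 2 + 3 + 1 + 1 + 5 + 3 + 1 + 5 + 2 + 1 + 3 + 2 = 49

49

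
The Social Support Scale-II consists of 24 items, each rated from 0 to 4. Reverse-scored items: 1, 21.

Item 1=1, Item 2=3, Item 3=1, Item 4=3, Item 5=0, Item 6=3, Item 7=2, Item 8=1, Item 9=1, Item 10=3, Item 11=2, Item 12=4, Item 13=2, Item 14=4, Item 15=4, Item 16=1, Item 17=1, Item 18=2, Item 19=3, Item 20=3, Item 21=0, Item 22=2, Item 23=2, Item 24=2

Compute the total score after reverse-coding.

Reversing items 1 and 21 with 4 − raw:
Total = (4−1) + 3 + 1 + 3 + 0 + 3 + 2 + 1 + 1 + 3 + 2 + 4 + 2 + 4 + 4 + 1 + 1 + 2 + 3 + 3 + (4−0) + 2 + 2 + 2
      = 3 + 3 + 1 + 3 + 0 + 3 + 2 + 1 + 1 + 3 + 2 + 4 + 2 + 4 + 4 + 1 + 1 + 2 + 3 + 3 + 4 + 2 + 2 + 2 = 56

56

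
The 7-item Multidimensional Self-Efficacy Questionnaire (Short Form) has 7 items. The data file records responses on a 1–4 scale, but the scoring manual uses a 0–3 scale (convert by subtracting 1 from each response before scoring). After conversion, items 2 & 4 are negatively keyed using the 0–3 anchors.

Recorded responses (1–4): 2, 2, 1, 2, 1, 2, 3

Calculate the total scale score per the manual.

8

Convert to 0–3: 1, 1, 0, 1, 0, 1, 2
Reverse-coded (reverse-coded value = 3 − response):
  item 2: 3 − 1 = 2
  item 4: 3 − 1 = 2
Scored: 1, 2, 0, 2, 0, 1, 2
Total = 8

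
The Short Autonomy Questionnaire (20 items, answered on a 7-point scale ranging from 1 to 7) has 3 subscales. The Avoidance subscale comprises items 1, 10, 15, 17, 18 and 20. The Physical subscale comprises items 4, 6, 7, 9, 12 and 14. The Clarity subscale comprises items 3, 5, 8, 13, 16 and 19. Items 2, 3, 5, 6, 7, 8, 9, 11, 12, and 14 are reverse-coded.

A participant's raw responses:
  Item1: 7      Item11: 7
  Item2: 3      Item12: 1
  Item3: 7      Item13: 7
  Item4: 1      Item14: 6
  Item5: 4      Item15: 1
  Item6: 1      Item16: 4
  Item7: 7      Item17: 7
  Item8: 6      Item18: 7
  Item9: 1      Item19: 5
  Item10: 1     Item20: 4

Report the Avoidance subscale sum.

27

Avoidance items: 1, 10, 15, 17, 18, 20.
  item 1: 7
  item 10: 1
  item 15: 1
  item 17: 7
  item 18: 7
  item 20: 4
Sum = 7 + 1 + 1 + 7 + 7 + 4 = 27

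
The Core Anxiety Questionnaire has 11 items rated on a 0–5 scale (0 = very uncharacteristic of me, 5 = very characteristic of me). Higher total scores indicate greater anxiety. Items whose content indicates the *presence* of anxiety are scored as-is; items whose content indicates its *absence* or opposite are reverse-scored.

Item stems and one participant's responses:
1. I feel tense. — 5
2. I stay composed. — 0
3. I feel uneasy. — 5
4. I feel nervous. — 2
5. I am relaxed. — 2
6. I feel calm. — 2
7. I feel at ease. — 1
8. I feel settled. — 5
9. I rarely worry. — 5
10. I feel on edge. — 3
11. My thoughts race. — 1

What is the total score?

Items 2, 5, 6, 7, 8, 9 describe the absence/opposite of anxiety → reverse-score.
reversed = (0+5) − raw = 5 − raw.
  item 1: 5
  item 2: 5 − 0 = 5
  item 3: 5
  item 4: 2
  item 5: 5 − 2 = 3
  item 6: 5 − 2 = 3
  item 7: 5 − 1 = 4
  item 8: 5 − 5 = 0
  item 9: 5 − 5 = 0
  item 10: 3
  item 11: 1
Total = 5 + 5 + 5 + 2 + 3 + 3 + 4 + 0 + 0 + 3 + 1 = 31

31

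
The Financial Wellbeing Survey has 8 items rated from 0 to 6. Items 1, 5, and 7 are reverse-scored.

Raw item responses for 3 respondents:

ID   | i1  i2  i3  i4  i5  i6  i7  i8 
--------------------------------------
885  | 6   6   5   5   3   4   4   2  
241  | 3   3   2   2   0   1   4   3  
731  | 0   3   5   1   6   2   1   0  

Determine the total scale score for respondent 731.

Respondent 731 raw: 0, 3, 5, 1, 6, 2, 1, 0.
Reverse-coded (on a 0–6 scale, reversed = 6 − raw):
  item 1: 6 − 0 = 6
  item 2: 3
  item 3: 5
  item 4: 1
  item 5: 6 − 6 = 0
  item 6: 2
  item 7: 6 − 1 = 5
  item 8: 0
Sum = 6 + 3 + 5 + 1 + 0 + 2 + 5 + 0 = 22

22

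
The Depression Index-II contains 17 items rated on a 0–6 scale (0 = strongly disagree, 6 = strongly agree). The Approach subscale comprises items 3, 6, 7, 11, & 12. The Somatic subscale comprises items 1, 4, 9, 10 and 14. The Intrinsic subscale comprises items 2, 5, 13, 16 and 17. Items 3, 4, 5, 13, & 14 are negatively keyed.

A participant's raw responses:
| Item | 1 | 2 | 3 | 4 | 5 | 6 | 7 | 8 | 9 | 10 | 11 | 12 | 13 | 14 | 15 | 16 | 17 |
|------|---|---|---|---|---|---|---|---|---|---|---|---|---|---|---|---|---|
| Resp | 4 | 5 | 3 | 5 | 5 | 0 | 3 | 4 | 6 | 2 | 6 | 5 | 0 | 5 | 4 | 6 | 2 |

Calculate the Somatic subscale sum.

Somatic items: 1, 4, 9, 10, 14.
Of these, items 4 & 14 are negatively keyed; reverse-coded value = 6 − response.
  item 1: 4
  item 4: 6 − 5 = 1
  item 9: 6
  item 10: 2
  item 14: 6 − 5 = 1
Sum = 4 + 1 + 6 + 2 + 1 = 14

14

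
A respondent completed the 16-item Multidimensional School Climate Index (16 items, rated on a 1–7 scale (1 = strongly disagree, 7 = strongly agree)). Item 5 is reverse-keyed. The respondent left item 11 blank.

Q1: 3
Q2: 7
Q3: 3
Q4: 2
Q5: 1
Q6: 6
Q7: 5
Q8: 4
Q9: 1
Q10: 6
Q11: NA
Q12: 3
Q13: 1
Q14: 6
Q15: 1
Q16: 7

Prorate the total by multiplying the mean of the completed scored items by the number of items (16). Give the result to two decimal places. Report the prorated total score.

Reverse-coded (reverse-coded value = 8 − response):
  item 5: 8 − 1 = 7
Completed scored items (15 of 16): 3, 7, 3, 2, 7, 6, 5, 4, 1, 6, 3, 1, 6, 1, 7; sum = 62.
Person mean = 62 / 15 ≈ 4.1333
Prorated total = (62 / 15) × 16 = 66.13 (to 2 dp)

66.13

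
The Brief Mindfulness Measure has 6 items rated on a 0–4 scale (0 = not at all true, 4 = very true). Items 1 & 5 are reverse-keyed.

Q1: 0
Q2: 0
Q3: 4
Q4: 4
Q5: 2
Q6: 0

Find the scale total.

Reverse-coded items (reversed = (0+4) − raw = 4 − raw):
  item 1: 4 − 0 = 4
  item 5: 4 − 2 = 2
Scored items: 4, 0, 4, 4, 2, 0
Total = 4 + 0 + 4 + 4 + 2 + 0 = 14

14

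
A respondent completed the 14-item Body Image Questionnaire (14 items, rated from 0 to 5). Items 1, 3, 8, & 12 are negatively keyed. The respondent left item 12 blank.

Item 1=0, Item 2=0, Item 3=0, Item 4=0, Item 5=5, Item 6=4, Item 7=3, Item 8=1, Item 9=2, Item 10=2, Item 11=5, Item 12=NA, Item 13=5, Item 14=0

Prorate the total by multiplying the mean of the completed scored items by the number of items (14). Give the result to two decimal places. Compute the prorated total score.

43.08

Reverse-coded (reversed = (0+5) − raw = 5 − raw):
  item 1: 5 − 0 = 5
  item 3: 5 − 0 = 5
  item 8: 5 − 1 = 4
Completed scored items (13 of 14): 5, 0, 5, 0, 5, 4, 3, 4, 2, 2, 5, 5, 0; sum = 40.
Person mean = 40 / 13 ≈ 3.0769
Prorated total = (40 / 13) × 14 = 43.08 (to 2 dp)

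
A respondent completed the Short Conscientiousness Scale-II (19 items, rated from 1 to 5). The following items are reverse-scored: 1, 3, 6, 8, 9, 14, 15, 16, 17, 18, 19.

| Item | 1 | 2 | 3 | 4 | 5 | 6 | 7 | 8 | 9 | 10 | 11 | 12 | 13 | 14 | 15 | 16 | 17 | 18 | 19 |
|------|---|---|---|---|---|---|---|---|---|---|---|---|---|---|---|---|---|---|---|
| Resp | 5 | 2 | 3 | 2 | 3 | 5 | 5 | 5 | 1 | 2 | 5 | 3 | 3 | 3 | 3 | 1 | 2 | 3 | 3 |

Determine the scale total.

57

Reversing items 1, 3, 6, 8, 9, 14, 15, 16, 17, 18, & 19 with 6 − raw:
Total = (6−5) + 2 + (6−3) + 2 + 3 + (6−5) + 5 + (6−5) + (6−1) + 2 + 5 + 3 + 3 + (6−3) + (6−3) + (6−1) + (6−2) + (6−3) + (6−3)
      = 1 + 2 + 3 + 2 + 3 + 1 + 5 + 1 + 5 + 2 + 5 + 3 + 3 + 3 + 3 + 5 + 4 + 3 + 3 = 57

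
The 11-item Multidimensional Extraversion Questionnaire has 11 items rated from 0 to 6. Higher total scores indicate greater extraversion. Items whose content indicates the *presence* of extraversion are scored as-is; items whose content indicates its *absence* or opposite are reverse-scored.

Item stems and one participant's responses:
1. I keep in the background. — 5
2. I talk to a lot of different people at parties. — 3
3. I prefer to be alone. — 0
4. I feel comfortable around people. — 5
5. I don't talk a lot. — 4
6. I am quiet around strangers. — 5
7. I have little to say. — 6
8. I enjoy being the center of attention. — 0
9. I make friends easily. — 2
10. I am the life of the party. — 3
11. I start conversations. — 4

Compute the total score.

Items 1, 3, 5, 6, 7 describe the absence/opposite of extraversion → reverse-score.
on a 0–6 scale, reversed = 6 − raw.
  item 1: 6 − 5 = 1
  item 2: 3
  item 3: 6 − 0 = 6
  item 4: 5
  item 5: 6 − 4 = 2
  item 6: 6 − 5 = 1
  item 7: 6 − 6 = 0
  item 8: 0
  item 9: 2
  item 10: 3
  item 11: 4
Total = 1 + 3 + 6 + 5 + 2 + 1 + 0 + 0 + 2 + 3 + 4 = 27

27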